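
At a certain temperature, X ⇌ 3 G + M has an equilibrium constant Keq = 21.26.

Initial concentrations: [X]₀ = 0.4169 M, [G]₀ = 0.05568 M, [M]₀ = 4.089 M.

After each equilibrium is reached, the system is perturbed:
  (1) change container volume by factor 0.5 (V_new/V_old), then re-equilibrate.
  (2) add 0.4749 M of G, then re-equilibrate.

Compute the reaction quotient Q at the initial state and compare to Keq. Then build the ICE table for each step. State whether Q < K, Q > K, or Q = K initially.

Q₀ = 0.001693; Q < K (proceeds forward)

Q₀ = 0.001693 vs Keq = 21.26 ⇒ Q<K, forward
Step 1:
                  X         G         M
  Initial    0.4169   0.05568     4.089
  Change    -0.2757    0.8271    0.2757
  Equil      0.1412    0.8827     4.365
  solve Keq expr → x = 0.2757; check Q = 21.26
Then change container volume by factor 0.5 (V_new/V_old).
Step 2:
                  X         G         M
  Initial    0.2824     1.765     8.729
  Change     0.2271   -0.6814   -0.2271
  Equil      0.5096     1.084     8.502
  solve Keq expr → x = -0.2271; check Q = 21.26
Then add 0.4749 M of G.
Step 3:
                  X         G         M
  Initial    0.5096     1.559     8.502
  Change     0.1282   -0.3847   -0.1282
  Equil      0.6378     1.174     8.374
  solve Keq expr → x = -0.1282; check Q = 21.26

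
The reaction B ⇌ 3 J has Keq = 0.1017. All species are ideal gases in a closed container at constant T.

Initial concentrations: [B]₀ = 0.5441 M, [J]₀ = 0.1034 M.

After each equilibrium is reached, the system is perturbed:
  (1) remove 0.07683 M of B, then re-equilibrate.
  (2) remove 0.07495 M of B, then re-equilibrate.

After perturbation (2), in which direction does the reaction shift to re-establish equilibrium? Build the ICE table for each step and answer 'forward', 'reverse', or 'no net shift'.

Direction: reverse

Q₀ = 0.002032 vs Keq = 0.1017 ⇒ Q<K, forward
Step 1:
                  B         J
  I          0.5441    0.1034
  C        -0.08552    0.2566
  E          0.4586      0.36
  solve Keq expr → x = 0.08552; check Q = 0.1017
Then remove 0.07683 M of B.
Step 2:
                  B         J
  I          0.3818      0.36
  C        0.006479  -0.01944
  E          0.3882    0.3405
  solve Keq expr → x = -0.006479; check Q = 0.1017
Then remove 0.07495 M of B.
Step 3:
                  B         J
  I          0.3133    0.3405
  C        0.007046  -0.02114
  E          0.3203    0.3194
  solve Keq expr → x = -0.007046; check Q = 0.1017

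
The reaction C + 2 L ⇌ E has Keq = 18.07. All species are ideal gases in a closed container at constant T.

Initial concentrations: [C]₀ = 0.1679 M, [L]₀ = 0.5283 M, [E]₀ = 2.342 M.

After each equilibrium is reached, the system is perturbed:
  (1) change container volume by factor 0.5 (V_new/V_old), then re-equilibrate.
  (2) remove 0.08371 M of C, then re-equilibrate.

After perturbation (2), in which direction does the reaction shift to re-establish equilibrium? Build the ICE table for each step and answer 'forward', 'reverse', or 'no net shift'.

Direction: reverse

Q₀ = 49.98 vs Keq = 18.07 ⇒ Q>K, reverse
Step 1:
                  C         L         E
  init       0.1679    0.5283     2.342
  Δ         0.08626    0.1725  -0.08626
  eq         0.2542    0.7008     2.256
  solve Keq expr → x = -0.08626; check Q = 18.07
Then change container volume by factor 0.5 (V_new/V_old).
Step 2:
                  C         L         E
  init       0.5083     1.402     4.511
  Δ         -0.2223   -0.4446    0.2223
  eq          0.286     0.957     4.734
  solve Keq expr → x = 0.2223; check Q = 18.07
Then remove 0.08371 M of C.
Step 3:
                  C         L         E
  init       0.2023     0.957     4.734
  Δ         0.03961   0.07922  -0.03961
  eq         0.2419     1.036     4.694
  solve Keq expr → x = -0.03961; check Q = 18.07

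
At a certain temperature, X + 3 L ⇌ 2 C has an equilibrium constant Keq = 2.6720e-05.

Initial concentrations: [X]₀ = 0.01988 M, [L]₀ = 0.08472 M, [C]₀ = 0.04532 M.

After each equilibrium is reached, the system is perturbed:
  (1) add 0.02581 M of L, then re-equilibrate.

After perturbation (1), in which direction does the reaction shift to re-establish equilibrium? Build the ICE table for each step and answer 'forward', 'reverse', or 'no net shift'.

Q₀ = 169.9 vs Keq = 2.6720e-05 ⇒ Q>K, reverse
Step 1:
                  X         L         C
  I         0.01988   0.08472   0.04532
  C         0.02263   0.06788  -0.04526
  E         0.04251    0.1526 6.3534e-05
  solve Keq expr → x = -0.02263; check Q = 2.6720e-05
Then add 0.02581 M of L.
Step 2:
                  X         L         C
  I         0.04251    0.1784 6.3534e-05
  C       -8.3784e-06 -2.5135e-05 1.6757e-05
  E          0.0425    0.1784 8.0291e-05
  solve Keq expr → x = 8.3784e-06; check Q = 2.6720e-05

Direction: forward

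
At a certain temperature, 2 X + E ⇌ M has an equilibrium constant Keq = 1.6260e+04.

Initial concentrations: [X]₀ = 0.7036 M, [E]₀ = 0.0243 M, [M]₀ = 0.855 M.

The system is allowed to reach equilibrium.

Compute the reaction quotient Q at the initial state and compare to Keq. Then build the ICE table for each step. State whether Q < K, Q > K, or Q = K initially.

Q₀ = 71.07; Q < K (proceeds forward)

Q₀ = 71.07 vs Keq = 1.6260e+04 ⇒ Q<K, forward
Step 1:
                  X         E         M
  init       0.7036    0.0243     0.855
  Δ        -0.04835  -0.02417   0.02417
  eq         0.6553 1.2593e-04    0.8792
  solve Keq expr → x = 0.02417; check Q = 1.6260e+04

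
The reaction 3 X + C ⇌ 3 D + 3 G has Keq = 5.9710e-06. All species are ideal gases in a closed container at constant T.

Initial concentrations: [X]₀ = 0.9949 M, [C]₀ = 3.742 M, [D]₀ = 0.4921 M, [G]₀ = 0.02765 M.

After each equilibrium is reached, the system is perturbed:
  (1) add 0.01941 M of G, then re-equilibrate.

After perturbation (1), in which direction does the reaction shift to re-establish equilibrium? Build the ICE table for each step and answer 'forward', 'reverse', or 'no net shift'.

Direction: reverse

Q₀ = 6.8360e-07 vs Keq = 5.9710e-06 ⇒ Q<K, forward
Step 1:
                    X           C           D           G
  I            0.9949       3.742      0.4921     0.02765
  C          -0.02512   -0.008373     0.02512     0.02512
  E            0.9698       3.734      0.5172     0.05277
  solve Keq expr → x = 0.008373; check Q = 5.9710e-06
Then add 0.01941 M of G.
Step 2:
                    X           C           D           G
  I            0.9698       3.734      0.5172     0.07218
  C           0.01669    0.005562    -0.01669    -0.01669
  E            0.9865       3.739      0.5005      0.0555
  solve Keq expr → x = -0.005562; check Q = 5.9710e-06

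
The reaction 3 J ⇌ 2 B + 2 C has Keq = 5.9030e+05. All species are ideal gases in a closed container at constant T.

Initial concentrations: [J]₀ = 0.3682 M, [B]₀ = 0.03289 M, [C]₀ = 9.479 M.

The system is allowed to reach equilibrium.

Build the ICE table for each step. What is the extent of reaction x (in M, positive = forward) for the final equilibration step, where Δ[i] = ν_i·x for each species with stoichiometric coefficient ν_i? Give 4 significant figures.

x = 0.1153 M

Q₀ = 1.947 vs Keq = 5.9030e+05 ⇒ Q<K, forward
Step 1:
                   J          B          C
  init        0.3682    0.03289      9.479
  Δ          -0.3459     0.2306     0.2306
  eq          0.0223     0.2635       9.71
  solve Keq expr → x = 0.1153; check Q = 5.9030e+05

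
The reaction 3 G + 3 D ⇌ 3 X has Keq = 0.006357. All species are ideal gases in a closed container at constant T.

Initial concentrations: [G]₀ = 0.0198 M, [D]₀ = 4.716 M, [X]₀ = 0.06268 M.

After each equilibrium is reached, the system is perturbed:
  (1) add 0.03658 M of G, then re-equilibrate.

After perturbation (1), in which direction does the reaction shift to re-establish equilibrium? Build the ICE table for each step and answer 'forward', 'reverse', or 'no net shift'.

Direction: forward

Q₀ = 0.3025 vs Keq = 0.006357 ⇒ Q>K, reverse
Step 1:
                  G         D         X
  Initial    0.0198     4.716   0.06268
  Change    0.02412   0.02412  -0.02412
  Equil     0.04392      4.74   0.03856
  solve Keq expr → x = -0.008039; check Q = 0.006357
Then add 0.03658 M of G.
Step 2:
                  G         D         X
  Initial    0.0805      4.74   0.03856
  Change     -0.017    -0.017     0.017
  Equil      0.0635     4.723   0.05556
  solve Keq expr → x = 0.005665; check Q = 0.006357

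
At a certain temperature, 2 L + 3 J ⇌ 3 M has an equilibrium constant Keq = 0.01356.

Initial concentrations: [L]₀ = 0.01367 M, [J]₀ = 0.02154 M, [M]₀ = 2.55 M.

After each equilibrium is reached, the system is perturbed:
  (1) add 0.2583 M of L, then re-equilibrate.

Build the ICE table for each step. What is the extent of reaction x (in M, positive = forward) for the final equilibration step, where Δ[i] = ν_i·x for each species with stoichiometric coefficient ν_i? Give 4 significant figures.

Q₀ = 8.8786e+09 vs Keq = 0.01356 ⇒ Q>K, reverse
Step 1:
                   L          J          M
  init       0.01367    0.02154       2.55
  Δ            1.316      1.974     -1.974
  eq            1.33      1.996     0.5756
  solve Keq expr → x = -0.6581; check Q = 0.01356
Then add 0.2583 M of L.
Step 2:
                   L          J          M
  init         1.588      1.996     0.5756
  Δ         -0.03209   -0.04813    0.04813
  eq           1.556      1.948     0.6237
  solve Keq expr → x = 0.01604; check Q = 0.01356

x = 0.01604 M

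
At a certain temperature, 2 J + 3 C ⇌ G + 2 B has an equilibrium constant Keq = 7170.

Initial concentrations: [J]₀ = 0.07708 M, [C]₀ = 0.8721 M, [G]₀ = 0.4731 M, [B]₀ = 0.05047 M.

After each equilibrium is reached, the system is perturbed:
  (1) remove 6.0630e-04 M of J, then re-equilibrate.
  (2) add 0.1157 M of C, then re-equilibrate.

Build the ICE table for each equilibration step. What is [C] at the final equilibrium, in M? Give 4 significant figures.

Q₀ = 0.3058 vs Keq = 7170 ⇒ Q<K, forward
Step 1:
                    J           C           G           B
  I           0.07708      0.8721      0.4731     0.05047
  C          -0.07547     -0.1132     0.03774     0.07547
  E          0.001608      0.7589      0.5108      0.1259
  solve Keq expr → x = 0.03774; check Q = 7170
Then remove 6.0630e-04 M of J.
Step 2:
                    J           C           G           B
  I          0.001002      0.7589      0.5108      0.1259
  C        5.9541e-04  8.9312e-04 -2.9771e-04 -5.9541e-04
  E          0.001597      0.7598      0.5105      0.1253
  solve Keq expr → x = -2.9771e-04; check Q = 7170
Then add 0.1157 M of C.
Step 3:
                    J           C           G           B
  I          0.001597      0.8755      0.5105      0.1253
  C       -3.0159e-04 -4.5239e-04  1.5080e-04  3.0159e-04
  E          0.001296       0.875      0.5107      0.1256
  solve Keq expr → x = 1.5080e-04; check Q = 7170

[C]_eq = 0.875 M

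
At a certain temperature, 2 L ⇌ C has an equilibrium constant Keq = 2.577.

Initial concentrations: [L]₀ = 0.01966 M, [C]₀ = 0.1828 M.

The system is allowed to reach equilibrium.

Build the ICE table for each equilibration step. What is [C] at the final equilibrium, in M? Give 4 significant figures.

Q₀ = 472.9 vs Keq = 2.577 ⇒ Q>K, reverse
Step 1:
                    L           C
  init        0.01966      0.1828
  Δ            0.1734    -0.08672
  eq           0.1931     0.09608
  solve Keq expr → x = -0.08672; check Q = 2.577

[C]_eq = 0.09608 M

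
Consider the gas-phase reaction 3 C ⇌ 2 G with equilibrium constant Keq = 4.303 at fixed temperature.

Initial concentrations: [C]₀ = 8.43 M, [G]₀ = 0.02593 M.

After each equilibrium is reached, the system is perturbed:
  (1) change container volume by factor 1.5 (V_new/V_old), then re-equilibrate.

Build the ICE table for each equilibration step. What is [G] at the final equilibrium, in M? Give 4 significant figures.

Q₀ = 1.1223e-06 vs Keq = 4.303 ⇒ Q<K, forward
Step 1:
                   C          G
  I             8.43    0.02593
  C           -6.748      4.499
  E            1.682      4.525
  solve Keq expr → x = 2.249; check Q = 4.303
Then change container volume by factor 1.5 (V_new/V_old).
Step 2:
                   C          G
  I            1.121      3.016
  C           0.1363    -0.0909
  E            1.258      2.926
  solve Keq expr → x = -0.04545; check Q = 4.303

[G]_eq = 2.926 M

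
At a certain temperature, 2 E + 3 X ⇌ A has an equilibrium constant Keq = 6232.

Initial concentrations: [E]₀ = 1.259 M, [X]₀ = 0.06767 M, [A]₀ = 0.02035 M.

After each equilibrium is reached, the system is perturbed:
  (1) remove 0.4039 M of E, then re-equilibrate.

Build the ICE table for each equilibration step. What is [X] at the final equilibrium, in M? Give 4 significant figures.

[X]_eq = 0.02044 M

Q₀ = 41.43 vs Keq = 6232 ⇒ Q<K, forward
Step 1:
                  E         X         A
  Initial     1.259   0.06767   0.02035
  Change   -0.03451  -0.05176   0.01725
  Equil       1.224   0.01591    0.0376
  solve Keq expr → x = 0.01725; check Q = 6232
Then remove 0.4039 M of E.
Step 2:
                  E         X         A
  Initial    0.8206   0.01591    0.0376
  Change   0.003022  0.004532 -0.001511
  Equil      0.8236   0.02044   0.03609
  solve Keq expr → x = -0.001511; check Q = 6232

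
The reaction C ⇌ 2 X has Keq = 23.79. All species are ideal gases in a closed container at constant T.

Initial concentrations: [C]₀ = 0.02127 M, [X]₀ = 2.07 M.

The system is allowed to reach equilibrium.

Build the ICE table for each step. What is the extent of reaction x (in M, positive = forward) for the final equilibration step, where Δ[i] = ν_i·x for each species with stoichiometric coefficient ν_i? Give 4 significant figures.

x = -0.1196 M

Q₀ = 201.5 vs Keq = 23.79 ⇒ Q>K, reverse
Step 1:
                  C         X
  Initial   0.02127      2.07
  Change     0.1196   -0.2392
  Equil      0.1409     1.831
  solve Keq expr → x = -0.1196; check Q = 23.79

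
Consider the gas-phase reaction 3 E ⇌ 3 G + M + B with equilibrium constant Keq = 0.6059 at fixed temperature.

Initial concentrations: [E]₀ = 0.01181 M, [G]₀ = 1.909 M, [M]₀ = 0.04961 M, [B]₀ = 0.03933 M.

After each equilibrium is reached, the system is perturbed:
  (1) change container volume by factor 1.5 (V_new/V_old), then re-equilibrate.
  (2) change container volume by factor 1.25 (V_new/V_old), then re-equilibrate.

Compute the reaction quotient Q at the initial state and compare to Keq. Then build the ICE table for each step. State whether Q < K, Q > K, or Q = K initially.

Q₀ = 8241; Q > K (proceeds reverse)

Q₀ = 8241 vs Keq = 0.6059 ⇒ Q>K, reverse
Step 1:
                  E         G         M         B
  Initial   0.01181     1.909   0.04961   0.03933
  Change    0.09614  -0.09614  -0.03205  -0.03205
  Equil      0.1079     1.813   0.01756  0.007284
  solve Keq expr → x = -0.03205; check Q = 0.6059
Then change container volume by factor 1.5 (V_new/V_old).
Step 2:
                  E         G         M         B
  Initial   0.07197     1.209   0.01171  0.004856
  Change  -0.006268  0.006268  0.002089  0.002089
  Equil      0.0657     1.215    0.0138  0.006945
  solve Keq expr → x = 0.002089; check Q = 0.6059
Then change container volume by factor 1.25 (V_new/V_old).
Step 3:
                  E         G         M         B
  Initial   0.05256    0.9719   0.01104  0.005556
  Change   -0.00306   0.00306   0.00102   0.00102
  Equil      0.0495    0.9749   0.01206  0.006576
  solve Keq expr → x = 0.00102; check Q = 0.6059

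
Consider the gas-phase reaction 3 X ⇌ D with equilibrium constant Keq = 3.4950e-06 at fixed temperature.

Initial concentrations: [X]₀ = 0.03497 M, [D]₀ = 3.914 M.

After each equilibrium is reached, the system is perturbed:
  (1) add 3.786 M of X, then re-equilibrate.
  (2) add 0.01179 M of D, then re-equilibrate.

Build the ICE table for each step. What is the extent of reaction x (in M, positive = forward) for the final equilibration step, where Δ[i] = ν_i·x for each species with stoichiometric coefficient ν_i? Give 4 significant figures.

Q₀ = 9.1524e+04 vs Keq = 3.4950e-06 ⇒ Q>K, reverse
Step 1:
                    X           D
  init        0.03497       3.914
  Δ             11.72      -3.908
  eq            11.76    0.005684
  solve Keq expr → x = -3.908; check Q = 3.4950e-06
Then add 3.786 M of X.
Step 2:
                    X           D
  init          15.55    0.005684
  Δ          -0.02217    0.007391
  eq            15.52     0.01307
  solve Keq expr → x = 0.007391; check Q = 3.4950e-06
Then add 0.01179 M of D.
Step 3:
                    X           D
  init          15.52     0.02486
  Δ            0.0351     -0.0117
  eq            15.56     0.01316
  solve Keq expr → x = -0.0117; check Q = 3.4950e-06

x = -0.0117 M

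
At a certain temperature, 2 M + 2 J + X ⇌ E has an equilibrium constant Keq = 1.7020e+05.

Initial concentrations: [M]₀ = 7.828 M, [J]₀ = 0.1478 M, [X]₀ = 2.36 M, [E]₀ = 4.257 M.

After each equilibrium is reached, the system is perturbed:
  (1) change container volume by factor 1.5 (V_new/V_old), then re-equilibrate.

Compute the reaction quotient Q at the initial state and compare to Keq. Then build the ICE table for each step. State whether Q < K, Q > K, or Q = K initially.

Q₀ = 1.348 vs Keq = 1.7020e+05 ⇒ Q<K, forward
Step 1:
                  M         J         X         E
  I           7.828    0.1478      2.36     4.257
  C         -0.1474   -0.1474  -0.07368   0.07368
  E           7.681 4.3434e-04     2.286     4.331
  solve Keq expr → x = 0.07368; check Q = 1.7020e+05
Then change container volume by factor 1.5 (V_new/V_old).
Step 2:
                  M         J         X         E
  I            5.12 2.8956e-04     1.524     2.887
  C       3.6185e-04 3.6185e-04 1.8092e-04 -1.8092e-04
  E           5.121 6.5141e-04     1.524     2.887
  solve Keq expr → x = -1.8092e-04; check Q = 1.7020e+05

Q₀ = 1.348; Q < K (proceeds forward)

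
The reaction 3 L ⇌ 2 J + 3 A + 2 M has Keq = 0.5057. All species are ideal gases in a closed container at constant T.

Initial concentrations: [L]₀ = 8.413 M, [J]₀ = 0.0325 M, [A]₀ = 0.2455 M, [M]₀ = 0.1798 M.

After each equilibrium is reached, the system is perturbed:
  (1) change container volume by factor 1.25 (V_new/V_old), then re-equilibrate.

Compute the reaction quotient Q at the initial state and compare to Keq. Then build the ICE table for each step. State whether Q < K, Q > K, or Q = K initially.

Q₀ = 8.4849e-10; Q < K (proceeds forward)

Q₀ = 8.4849e-10 vs Keq = 0.5057 ⇒ Q<K, forward
Step 1:
                    L           J           A           M
  Initial       8.413      0.0325      0.2455      0.1798
  Change       -2.292       1.528       2.292       1.528
  Equil         6.121        1.56       2.537       1.708
  solve Keq expr → x = 0.7639; check Q = 0.5057
Then change container volume by factor 1.25 (V_new/V_old).
Step 2:
                    L           J           A           M
  Initial       4.897       1.248        2.03       1.366
  Change      -0.2252      0.1501      0.2252      0.1501
  Equil         4.672       1.398       2.255       1.516
  solve Keq expr → x = 0.07507; check Q = 0.5057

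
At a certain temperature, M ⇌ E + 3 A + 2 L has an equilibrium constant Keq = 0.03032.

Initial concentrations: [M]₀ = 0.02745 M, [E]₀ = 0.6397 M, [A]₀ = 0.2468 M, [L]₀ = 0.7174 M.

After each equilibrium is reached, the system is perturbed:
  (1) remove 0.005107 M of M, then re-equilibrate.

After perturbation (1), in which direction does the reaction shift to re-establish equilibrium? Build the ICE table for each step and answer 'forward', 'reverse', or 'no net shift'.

Direction: reverse

Q₀ = 0.1803 vs Keq = 0.03032 ⇒ Q>K, reverse
Step 1:
                   M          E          A          L
  init       0.02745     0.6397     0.2468     0.7174
  Δ          0.02327   -0.02327   -0.06982   -0.04655
  eq         0.05072     0.6164      0.177     0.6709
  solve Keq expr → x = -0.02327; check Q = 0.03032
Then remove 0.005107 M of M.
Step 2:
                   M          E          A          L
  init       0.04562     0.6164      0.177     0.6709
  Δ         0.001316  -0.001316  -0.003948  -0.002632
  eq         0.04693     0.6151      0.173     0.6682
  solve Keq expr → x = -0.001316; check Q = 0.03032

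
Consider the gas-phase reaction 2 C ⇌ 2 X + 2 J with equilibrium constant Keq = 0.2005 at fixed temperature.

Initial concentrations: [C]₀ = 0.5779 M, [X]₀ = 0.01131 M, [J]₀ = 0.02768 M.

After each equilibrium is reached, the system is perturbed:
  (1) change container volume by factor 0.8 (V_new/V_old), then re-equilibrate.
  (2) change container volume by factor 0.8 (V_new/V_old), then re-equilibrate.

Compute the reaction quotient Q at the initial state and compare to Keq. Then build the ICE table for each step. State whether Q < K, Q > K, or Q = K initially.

Q₀ = 2.9346e-07 vs Keq = 0.2005 ⇒ Q<K, forward
Step 1:
                    C           X           J
  init         0.5779     0.01131     0.02768
  Δ           -0.3203      0.3203      0.3203
  eq           0.2576      0.3316      0.3479
  solve Keq expr → x = 0.1601; check Q = 0.2005
Then change container volume by factor 0.8 (V_new/V_old).
Step 2:
                    C           X           J
  init         0.3221      0.4145      0.4349
  Δ           0.02842    -0.02842    -0.02842
  eq           0.3505       0.386      0.4065
  solve Keq expr → x = -0.01421; check Q = 0.2005
Then change container volume by factor 0.8 (V_new/V_old).
Step 3:
                    C           X           J
  init         0.4381      0.4826      0.5081
  Δ           0.03494    -0.03494    -0.03494
  eq            0.473      0.4476      0.4732
  solve Keq expr → x = -0.01747; check Q = 0.2005

Q₀ = 2.9346e-07; Q < K (proceeds forward)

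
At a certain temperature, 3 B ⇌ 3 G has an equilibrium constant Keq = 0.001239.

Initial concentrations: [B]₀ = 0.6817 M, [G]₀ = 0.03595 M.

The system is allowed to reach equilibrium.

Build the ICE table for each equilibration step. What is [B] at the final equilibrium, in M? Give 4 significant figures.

Q₀ = 1.4666e-04 vs Keq = 0.001239 ⇒ Q<K, forward
Step 1:
                  B         G
  I          0.6817   0.03595
  C        -0.03365   0.03365
  E           0.648    0.0696
  solve Keq expr → x = 0.01122; check Q = 0.001239

[B]_eq = 0.648 M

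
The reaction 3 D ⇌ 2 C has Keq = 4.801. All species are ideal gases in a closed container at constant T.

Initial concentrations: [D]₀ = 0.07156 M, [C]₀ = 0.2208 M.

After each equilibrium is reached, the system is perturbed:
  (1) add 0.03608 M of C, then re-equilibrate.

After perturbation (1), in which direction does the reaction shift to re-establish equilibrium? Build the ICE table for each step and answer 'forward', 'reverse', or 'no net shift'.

Direction: reverse

Q₀ = 133 vs Keq = 4.801 ⇒ Q>K, reverse
Step 1:
                   D          C
  I          0.07156     0.2208
  C          0.09923   -0.06615
  E           0.1708     0.1546
  solve Keq expr → x = -0.03308; check Q = 4.801
Then add 0.03608 M of C.
Step 2:
                   D          C
  I           0.1708     0.1907
  C          0.01752   -0.01168
  E           0.1883      0.179
  solve Keq expr → x = -0.00584; check Q = 4.801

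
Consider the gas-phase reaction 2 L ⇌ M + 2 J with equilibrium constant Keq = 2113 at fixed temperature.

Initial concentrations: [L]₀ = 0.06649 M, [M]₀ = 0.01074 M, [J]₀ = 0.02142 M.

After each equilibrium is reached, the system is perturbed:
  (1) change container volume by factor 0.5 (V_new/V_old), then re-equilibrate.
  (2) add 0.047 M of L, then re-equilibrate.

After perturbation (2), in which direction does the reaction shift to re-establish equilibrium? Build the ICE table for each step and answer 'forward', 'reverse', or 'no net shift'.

Direction: forward

Q₀ = 0.001115 vs Keq = 2113 ⇒ Q<K, forward
Step 1:
                  L         M         J
  I         0.06649   0.01074   0.02142
  C        -0.06609   0.03305   0.06609
  E       3.9837e-04   0.04379   0.08751
  solve Keq expr → x = 0.03305; check Q = 2113
Then change container volume by factor 0.5 (V_new/V_old).
Step 2:
                  L         M         J
  I       7.9673e-04   0.08757     0.175
  C       3.2686e-04 -1.6343e-04 -3.2686e-04
  E        0.001124   0.08741    0.1747
  solve Keq expr → x = -1.6343e-04; check Q = 2113
Then add 0.047 M of L.
Step 3:
                  L         M         J
  I         0.04812   0.08741    0.1747
  C        -0.04652   0.02326   0.04652
  E        0.001601    0.1107    0.2212
  solve Keq expr → x = 0.02326; check Q = 2113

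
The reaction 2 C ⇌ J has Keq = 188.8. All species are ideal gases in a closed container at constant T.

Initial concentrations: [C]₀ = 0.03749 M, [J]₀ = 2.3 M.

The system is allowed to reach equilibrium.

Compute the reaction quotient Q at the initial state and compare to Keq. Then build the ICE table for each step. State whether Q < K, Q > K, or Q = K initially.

Q₀ = 1636 vs Keq = 188.8 ⇒ Q>K, reverse
Step 1:
                   C          J
  I          0.03749        2.3
  C          0.07202   -0.03601
  E           0.1095      2.264
  solve Keq expr → x = -0.03601; check Q = 188.8

Q₀ = 1636; Q > K (proceeds reverse)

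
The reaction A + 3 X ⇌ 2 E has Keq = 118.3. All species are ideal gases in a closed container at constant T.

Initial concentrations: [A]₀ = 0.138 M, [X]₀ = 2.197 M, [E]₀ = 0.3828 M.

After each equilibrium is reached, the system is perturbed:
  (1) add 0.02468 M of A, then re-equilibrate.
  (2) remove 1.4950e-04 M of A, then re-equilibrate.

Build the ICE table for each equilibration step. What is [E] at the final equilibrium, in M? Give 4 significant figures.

Q₀ = 0.1001 vs Keq = 118.3 ⇒ Q<K, forward
Step 1:
                  A         X         E
  Initial     0.138     2.197    0.3828
  Change    -0.1374   -0.4121    0.2747
  Equil   6.4263e-04     1.785    0.6575
  solve Keq expr → x = 0.1374; check Q = 118.3
Then add 0.02468 M of A.
Step 2:
                  A         X         E
  Initial   0.02532     1.785    0.6575
  Change   -0.02448  -0.07344   0.04896
  Equil   8.4157e-04     1.711    0.7065
  solve Keq expr → x = 0.02448; check Q = 118.3
Then remove 1.4950e-04 M of A.
Step 3:
                  A         X         E
  Initial 6.9207e-04     1.711    0.7065
  Change  1.4814e-04 4.4442e-04 -2.9628e-04
  Equil   8.4021e-04     1.712    0.7062
  solve Keq expr → x = -1.4814e-04; check Q = 118.3

[E]_eq = 0.7062 M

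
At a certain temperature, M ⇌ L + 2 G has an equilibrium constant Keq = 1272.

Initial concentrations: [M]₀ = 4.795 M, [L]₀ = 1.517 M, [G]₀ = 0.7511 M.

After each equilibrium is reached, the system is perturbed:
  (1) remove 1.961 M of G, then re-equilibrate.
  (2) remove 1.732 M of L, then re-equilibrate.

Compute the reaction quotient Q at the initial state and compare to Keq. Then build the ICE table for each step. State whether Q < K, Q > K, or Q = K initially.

Q₀ = 0.1785 vs Keq = 1272 ⇒ Q<K, forward
Step 1:
                  M         L         G
  Initial     4.795     1.517    0.7511
  Change     -4.376     4.376     8.753
  Equil      0.4185     5.893     9.504
  solve Keq expr → x = 4.376; check Q = 1272
Then remove 1.961 M of G.
Step 2:
                  M         L         G
  Initial    0.4185     5.893     7.543
  Change    -0.1301    0.1301    0.2603
  Equil      0.2884     6.024     7.803
  solve Keq expr → x = 0.1301; check Q = 1272
Then remove 1.732 M of L.
Step 3:
                  M         L         G
  Initial    0.2884     4.292     7.803
  Change   -0.07173   0.07173    0.1435
  Equil      0.2166     4.363     7.947
  solve Keq expr → x = 0.07173; check Q = 1272

Q₀ = 0.1785; Q < K (proceeds forward)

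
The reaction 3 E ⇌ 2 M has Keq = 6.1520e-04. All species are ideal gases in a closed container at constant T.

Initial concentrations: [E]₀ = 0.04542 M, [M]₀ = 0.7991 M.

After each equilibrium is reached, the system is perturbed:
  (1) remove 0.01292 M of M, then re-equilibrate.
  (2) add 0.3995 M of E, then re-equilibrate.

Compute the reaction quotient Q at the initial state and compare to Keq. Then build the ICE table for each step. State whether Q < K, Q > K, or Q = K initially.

Q₀ = 6815 vs Keq = 6.1520e-04 ⇒ Q>K, reverse
Step 1:
                   E          M
  I          0.04542     0.7991
  C             1.15    -0.7667
  E            1.195    0.03242
  solve Keq expr → x = -0.3833; check Q = 6.1520e-04
Then remove 0.01292 M of M.
Step 2:
                   E          M
  I            1.195     0.0195
  C         -0.01827    0.01218
  E            1.177    0.03168
  solve Keq expr → x = 0.00609; check Q = 6.1520e-04
Then add 0.3995 M of E.
Step 3:
                   E          M
  I            1.577    0.03168
  C         -0.02443    0.01629
  E            1.552    0.04797
  solve Keq expr → x = 0.008144; check Q = 6.1520e-04

Q₀ = 6815; Q > K (proceeds reverse)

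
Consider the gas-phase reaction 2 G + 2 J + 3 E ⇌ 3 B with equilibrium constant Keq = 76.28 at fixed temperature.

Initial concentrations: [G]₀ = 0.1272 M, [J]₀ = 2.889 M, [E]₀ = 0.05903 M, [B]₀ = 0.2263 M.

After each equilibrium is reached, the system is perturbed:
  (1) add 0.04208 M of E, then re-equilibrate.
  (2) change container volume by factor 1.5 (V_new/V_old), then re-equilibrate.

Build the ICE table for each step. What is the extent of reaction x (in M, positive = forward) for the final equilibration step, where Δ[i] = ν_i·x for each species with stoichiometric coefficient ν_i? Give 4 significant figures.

x = -0.007228 M

Q₀ = 417.2 vs Keq = 76.28 ⇒ Q>K, reverse
Step 1:
                   G          J          E          B
  Initial     0.1272      2.889    0.05903     0.2263
  Change     0.01701    0.01701    0.02551   -0.02551
  Equil       0.1442      2.906    0.08454     0.2008
  solve Keq expr → x = -0.008504; check Q = 76.28
Then add 0.04208 M of E.
Step 2:
                   G          J          E          B
  Initial     0.1442      2.906     0.1266     0.2008
  Change    -0.01596   -0.01596   -0.02393    0.02393
  Equil       0.1283       2.89     0.1027     0.2247
  solve Keq expr → x = 0.007978; check Q = 76.28
Then change container volume by factor 1.5 (V_new/V_old).
Step 3:
                   G          J          E          B
  Initial     0.0855      1.927    0.06846     0.1498
  Change     0.01446    0.01446    0.02168   -0.02168
  Equil      0.09996      1.941    0.09014     0.1281
  solve Keq expr → x = -0.007228; check Q = 76.28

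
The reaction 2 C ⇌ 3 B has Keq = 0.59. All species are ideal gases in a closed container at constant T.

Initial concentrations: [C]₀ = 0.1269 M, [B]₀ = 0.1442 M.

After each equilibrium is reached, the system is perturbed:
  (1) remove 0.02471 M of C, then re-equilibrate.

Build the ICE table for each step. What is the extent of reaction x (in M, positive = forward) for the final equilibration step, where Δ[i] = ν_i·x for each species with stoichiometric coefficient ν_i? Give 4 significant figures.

Q₀ = 0.1862 vs Keq = 0.59 ⇒ Q<K, forward
Step 1:
                    C           B
  init         0.1269      0.1442
  Δ          -0.02547     0.03821
  eq           0.1014      0.1824
  solve Keq expr → x = 0.01274; check Q = 0.59
Then remove 0.02471 M of C.
Step 2:
                    C           B
  init        0.07672      0.1824
  Δ           0.01112    -0.01668
  eq          0.08784      0.1657
  solve Keq expr → x = -0.00556; check Q = 0.59

x = -0.00556 M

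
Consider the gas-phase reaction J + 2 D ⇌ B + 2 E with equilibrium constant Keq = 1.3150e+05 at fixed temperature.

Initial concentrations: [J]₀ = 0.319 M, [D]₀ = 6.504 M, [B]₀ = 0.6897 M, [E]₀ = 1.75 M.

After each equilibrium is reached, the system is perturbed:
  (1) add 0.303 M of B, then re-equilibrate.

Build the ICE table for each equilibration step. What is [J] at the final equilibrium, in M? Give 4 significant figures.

[J]_eq = 1.6531e-06 M

Q₀ = 0.1565 vs Keq = 1.3150e+05 ⇒ Q<K, forward
Step 1:
                    J           D           B           E
  I             0.319       6.504      0.6897        1.75
  C            -0.319      -0.638       0.319       0.638
  E        1.2712e-06       5.866       1.009       2.388
  solve Keq expr → x = 0.319; check Q = 1.3150e+05
Then add 0.303 M of B.
Step 2:
                    J           D           B           E
  I        1.2712e-06       5.866       1.312       2.388
  C        3.8185e-07  7.6371e-07 -3.8185e-07 -7.6371e-07
  E        1.6531e-06       5.866       1.312       2.388
  solve Keq expr → x = -3.8185e-07; check Q = 1.3150e+05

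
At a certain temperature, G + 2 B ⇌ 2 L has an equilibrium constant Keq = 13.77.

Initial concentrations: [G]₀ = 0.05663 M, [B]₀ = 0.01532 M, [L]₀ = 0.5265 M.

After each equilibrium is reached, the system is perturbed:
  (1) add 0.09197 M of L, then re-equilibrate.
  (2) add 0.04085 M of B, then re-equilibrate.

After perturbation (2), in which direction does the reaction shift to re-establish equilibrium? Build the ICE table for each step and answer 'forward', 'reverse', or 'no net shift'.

Q₀ = 2.0856e+04 vs Keq = 13.77 ⇒ Q>K, reverse
Step 1:
                  G         B         L
  init      0.05663   0.01532    0.5265
  Δ          0.1017    0.2034   -0.2034
  eq         0.1584    0.2188    0.3231
  solve Keq expr → x = -0.1017; check Q = 13.77
Then add 0.09197 M of L.
Step 2:
                  G         B         L
  init       0.1584    0.2188     0.415
  Δ         0.01511   0.03021  -0.03021
  eq         0.1735     0.249    0.3848
  solve Keq expr → x = -0.01511; check Q = 13.77
Then add 0.04085 M of B.
Step 3:
                  G         B         L
  init       0.1735    0.2898    0.3848
  Δ           -0.01  -0.02001   0.02001
  eq         0.1635    0.2698    0.4048
  solve Keq expr → x = 0.01; check Q = 13.77

Direction: forward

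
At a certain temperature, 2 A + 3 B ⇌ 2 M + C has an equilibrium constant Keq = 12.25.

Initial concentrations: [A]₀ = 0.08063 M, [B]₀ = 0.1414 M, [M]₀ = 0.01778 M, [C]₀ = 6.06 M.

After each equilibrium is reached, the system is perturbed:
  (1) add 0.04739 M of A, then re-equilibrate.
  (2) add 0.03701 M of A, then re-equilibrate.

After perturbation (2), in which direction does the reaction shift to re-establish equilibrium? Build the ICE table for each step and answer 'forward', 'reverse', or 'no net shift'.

Q₀ = 104.2 vs Keq = 12.25 ⇒ Q>K, reverse
Step 1:
                  A         B         M         C
  Initial   0.08063    0.1414   0.01778      6.06
  Change   0.009839   0.01476 -0.009839  -0.00492
  Equil     0.09047    0.1562  0.007941     6.055
  solve Keq expr → x = -0.00492; check Q = 12.25
Then add 0.04739 M of A.
Step 2:
                  A         B         M         C
  Initial    0.1379    0.1562  0.007941     6.055
  Change  -0.003309 -0.004963  0.003309  0.001654
  Equil      0.1346    0.1512   0.01125     6.057
  solve Keq expr → x = 0.001654; check Q = 12.25
Then add 0.03701 M of A.
Step 3:
                  A         B         M         C
  Initial    0.1716    0.1512   0.01125     6.057
  Change  -0.002392 -0.003589  0.002392  0.001196
  Equil      0.1692    0.1476   0.01364     6.058
  solve Keq expr → x = 0.001196; check Q = 12.25

Direction: forward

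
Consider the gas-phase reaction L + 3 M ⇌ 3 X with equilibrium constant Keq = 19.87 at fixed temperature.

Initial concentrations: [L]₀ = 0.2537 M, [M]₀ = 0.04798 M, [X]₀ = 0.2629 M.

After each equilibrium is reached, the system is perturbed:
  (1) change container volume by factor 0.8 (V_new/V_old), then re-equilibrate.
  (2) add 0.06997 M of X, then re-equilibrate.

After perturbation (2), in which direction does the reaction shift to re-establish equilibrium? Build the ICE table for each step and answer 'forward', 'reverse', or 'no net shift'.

Direction: reverse

Q₀ = 648.4 vs Keq = 19.87 ⇒ Q>K, reverse
Step 1:
                    L           M           X
  init         0.2537     0.04798      0.2629
  Δ           0.02153     0.06458    -0.06458
  eq           0.2752      0.1126      0.1983
  solve Keq expr → x = -0.02153; check Q = 19.87
Then change container volume by factor 0.8 (V_new/V_old).
Step 2:
                    L           M           X
  init          0.344      0.1407      0.2479
  Δ         -0.002141   -0.006423    0.006423
  eq           0.3419      0.1343      0.2543
  solve Keq expr → x = 0.002141; check Q = 19.87
Then add 0.06997 M of X.
Step 3:
                    L           M           X
  init         0.3419      0.1343      0.3243
  Δ            0.0078      0.0234     -0.0234
  eq           0.3497      0.1577      0.3009
  solve Keq expr → x = -0.0078; check Q = 19.87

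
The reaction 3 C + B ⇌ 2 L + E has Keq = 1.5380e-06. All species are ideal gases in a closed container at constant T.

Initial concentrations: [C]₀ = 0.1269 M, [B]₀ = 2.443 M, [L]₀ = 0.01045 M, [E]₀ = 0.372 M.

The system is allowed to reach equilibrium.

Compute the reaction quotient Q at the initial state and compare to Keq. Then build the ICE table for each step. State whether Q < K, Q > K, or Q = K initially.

Q₀ = 0.008137 vs Keq = 1.5380e-06 ⇒ Q>K, reverse
Step 1:
                   C          B          L          E
  I           0.1269      2.443    0.01045      0.372
  C          0.01542   0.005139   -0.01028  -0.005139
  E           0.1423      2.448 1.7200e-04     0.3669
  solve Keq expr → x = -0.005139; check Q = 1.5380e-06

Q₀ = 0.008137; Q > K (proceeds reverse)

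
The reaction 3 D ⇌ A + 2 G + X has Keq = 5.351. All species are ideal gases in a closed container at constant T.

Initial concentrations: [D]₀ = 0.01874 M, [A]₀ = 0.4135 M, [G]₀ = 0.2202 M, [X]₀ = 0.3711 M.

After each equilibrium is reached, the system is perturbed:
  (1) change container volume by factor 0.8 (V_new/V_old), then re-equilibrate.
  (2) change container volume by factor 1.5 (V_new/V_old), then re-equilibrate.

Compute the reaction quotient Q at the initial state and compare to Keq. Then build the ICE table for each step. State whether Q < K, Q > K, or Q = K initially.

Q₀ = 1131; Q > K (proceeds reverse)

Q₀ = 1131 vs Keq = 5.351 ⇒ Q>K, reverse
Step 1:
                  D         A         G         X
  I         0.01874    0.4135    0.2202    0.3711
  C         0.07206  -0.02402  -0.04804  -0.02402
  E          0.0908    0.3895    0.1722    0.3471
  solve Keq expr → x = -0.02402; check Q = 5.351
Then change container volume by factor 0.8 (V_new/V_old).
Step 2:
                  D         A         G         X
  I          0.1135    0.4868    0.2152    0.4338
  C        0.006681 -0.002227 -0.004454 -0.002227
  E          0.1202    0.4846    0.2107    0.4316
  solve Keq expr → x = -0.002227; check Q = 5.351
Then change container volume by factor 1.5 (V_new/V_old).
Step 3:
                  D         A         G         X
  I         0.08012    0.3231    0.1405    0.2877
  C       -0.007961  0.002654  0.005307  0.002654
  E         0.07216    0.3257    0.1458    0.2904
  solve Keq expr → x = 0.002654; check Q = 5.351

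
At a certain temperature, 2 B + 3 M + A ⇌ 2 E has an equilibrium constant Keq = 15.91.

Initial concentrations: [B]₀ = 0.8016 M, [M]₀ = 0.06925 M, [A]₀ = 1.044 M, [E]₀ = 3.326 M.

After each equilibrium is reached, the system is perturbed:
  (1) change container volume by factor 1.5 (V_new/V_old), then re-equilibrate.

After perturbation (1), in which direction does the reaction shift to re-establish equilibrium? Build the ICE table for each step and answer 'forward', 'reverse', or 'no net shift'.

Direction: reverse

Q₀ = 4.9656e+04 vs Keq = 15.91 ⇒ Q>K, reverse
Step 1:
                    B           M           A           E
  Initial      0.8016     0.06925       1.044       3.326
  Change       0.3999      0.5999         0.2     -0.3999
  Equil         1.202      0.6692       1.244       2.926
  solve Keq expr → x = -0.2; check Q = 15.91
Then change container volume by factor 1.5 (V_new/V_old).
Step 2:
                    B           M           A           E
  Initial       0.801      0.4461      0.8293       1.951
  Change       0.1318      0.1977     0.06592     -0.1318
  Equil        0.9329      0.6439      0.8952       1.819
  solve Keq expr → x = -0.06592; check Q = 15.91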